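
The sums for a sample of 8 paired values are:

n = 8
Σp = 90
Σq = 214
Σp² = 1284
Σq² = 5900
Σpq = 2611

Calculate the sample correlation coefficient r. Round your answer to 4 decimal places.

r = (nΣpq − ΣpΣq) / √[(nΣp² − (Σp)²)(nΣq² − (Σq)²)]
Numerator: 8×2611 − 90×214 = 1628
Denominator: √[(10272 − 8100)(47200 − 45796)] = √[2172 × 1404] = 1746.2783
r = 1628 / 1746.2783 ≈ 0.9323

0.9323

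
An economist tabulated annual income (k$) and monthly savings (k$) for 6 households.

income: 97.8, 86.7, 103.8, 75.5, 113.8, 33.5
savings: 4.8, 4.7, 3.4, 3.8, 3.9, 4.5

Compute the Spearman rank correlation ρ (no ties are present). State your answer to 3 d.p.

Rank income: 4, 3, 5, 2, 6, 1
Rank savings: 6, 5, 1, 2, 3, 4
d = rank(income) − rank(savings): -2, -2, 4, 0, 3, -3; Σd² = 42
ρ = 1 − 6Σd² / [n(n²−1)] = 1 − 6×42 / (6×35) = 1 − 252/210 ≈ -0.200

-0.200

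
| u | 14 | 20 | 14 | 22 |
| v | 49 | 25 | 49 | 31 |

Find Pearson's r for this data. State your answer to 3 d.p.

-0.922

n = 4, Σu = 70, Σv = 154, Σu² = 1276, Σv² = 6388, Σuv = 2554
nΣuv − ΣuΣv = 10216 − 10780 = -564
nΣu² − (Σu)² = 5104 − 4900 = 204; nΣv² − (Σv)² = 25552 − 23716 = 1836
r = -564 / √(204 × 1836) = -564 / 612.0000 ≈ -0.922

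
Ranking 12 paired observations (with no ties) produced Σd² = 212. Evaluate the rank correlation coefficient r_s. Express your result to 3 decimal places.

0.259

ρ = 1 − 6Σd² / [n(n²−1)] = 1 − 6×212 / (12×143)
  = 1 − 1272/1716 = 1 − 0.7413 ≈ 0.259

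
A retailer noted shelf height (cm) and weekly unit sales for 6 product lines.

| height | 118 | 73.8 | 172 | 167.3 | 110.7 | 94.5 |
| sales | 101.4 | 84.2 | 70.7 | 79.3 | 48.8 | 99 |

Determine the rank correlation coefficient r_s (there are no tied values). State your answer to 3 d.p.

Rank height: 4, 1, 6, 5, 3, 2
Rank sales: 6, 4, 2, 3, 1, 5
d = rank(height) − rank(sales): -2, -3, 4, 2, 2, -3; Σd² = 46
ρ = 1 − 6Σd² / [n(n²−1)] = 1 − 6×46 / (6×35) = 1 − 276/210 ≈ -0.314

-0.314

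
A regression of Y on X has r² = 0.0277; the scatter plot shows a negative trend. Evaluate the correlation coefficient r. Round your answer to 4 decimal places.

|r| = √0.0277 = 0.1664
The association is negative, so r = −0.1664.

-0.1664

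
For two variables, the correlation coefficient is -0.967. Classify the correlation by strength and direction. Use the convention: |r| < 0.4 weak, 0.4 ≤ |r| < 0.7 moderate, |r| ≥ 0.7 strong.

strong negative

r = -0.967 < 0 so the relationship is negative.
|r| = 0.967, which falls in the strong range.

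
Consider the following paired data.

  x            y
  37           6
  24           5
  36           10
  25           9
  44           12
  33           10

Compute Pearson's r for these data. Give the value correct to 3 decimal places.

0.595

n = 6, Σx = 199, Σy = 52, Σx² = 6891, Σy² = 486, Σxy = 1785
nΣxy − ΣxΣy = 10710 − 10348 = 362
nΣx² − (Σx)² = 41346 − 39601 = 1745; nΣy² − (Σy)² = 2916 − 2704 = 212
r = 362 / √(1745 × 212) = 362 / 608.2269 ≈ 0.595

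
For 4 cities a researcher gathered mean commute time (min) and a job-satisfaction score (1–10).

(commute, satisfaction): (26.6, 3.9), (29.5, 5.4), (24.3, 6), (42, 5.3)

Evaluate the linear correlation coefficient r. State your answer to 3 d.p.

n = 4, Σx = 122.4, Σy = 20.6, Σx² = 3932.3, Σy² = 108.46, Σxy = 631.44
nΣxy − ΣxΣy = 2525.76 − 2521.44 = 4.32
nΣx² − (Σx)² = 15729.2 − 14981.76 = 747.44; nΣy² − (Σy)² = 433.84 − 424.36 = 9.48
r = 4.32 / √(747.44 × 9.48) = 4.32 / 84.1768 ≈ 0.051

0.051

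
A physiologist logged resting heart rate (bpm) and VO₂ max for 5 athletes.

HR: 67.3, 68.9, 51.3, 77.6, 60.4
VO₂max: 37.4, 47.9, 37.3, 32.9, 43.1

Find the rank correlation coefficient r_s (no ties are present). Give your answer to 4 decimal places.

-0.1000

Rank HR: 3, 4, 1, 5, 2
Rank VO₂max: 3, 5, 2, 1, 4
d = rank(HR) − rank(VO₂max): 0, -1, -1, 4, -2; Σd² = 22
ρ = 1 − 6Σd² / [n(n²−1)] = 1 − 6×22 / (5×24) = 1 − 132/120 ≈ -0.1000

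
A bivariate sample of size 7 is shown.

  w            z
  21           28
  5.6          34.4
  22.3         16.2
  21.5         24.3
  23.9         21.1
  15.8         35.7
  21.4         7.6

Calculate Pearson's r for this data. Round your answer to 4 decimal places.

n = 7, Σw = 131.5, Σz = 167.3, Σw² = 2710.71, Σz² = 4597.75, Σwz = 2895.34
nΣwz − ΣwΣz = 20267.38 − 21999.95 = -1732.57
nΣw² − (Σw)² = 18974.97 − 17292.25 = 1682.72; nΣz² − (Σz)² = 32184.25 − 27989.29 = 4194.96
r = -1732.57 / √(1682.72 × 4194.96) = -1732.57 / 2656.8672 ≈ -0.6521

-0.6521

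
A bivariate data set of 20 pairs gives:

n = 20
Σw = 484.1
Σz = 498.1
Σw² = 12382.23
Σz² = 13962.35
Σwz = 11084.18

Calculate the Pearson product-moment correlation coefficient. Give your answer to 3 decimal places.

-0.956

r = (nΣwz − ΣwΣz) / √[(nΣw² − (Σw)²)(nΣz² − (Σz)²)]
Numerator: 20×11084.18 − 484.1×498.1 = -19446.61
Denominator: √[(247644.6 − 234352.81)(279247 − 248103.61)] = √[13291.79 × 31143.39] = 20345.7956
r = -19446.61 / 20345.7956 ≈ -0.956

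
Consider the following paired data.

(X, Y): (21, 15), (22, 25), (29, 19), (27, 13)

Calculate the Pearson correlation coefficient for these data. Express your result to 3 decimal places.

-0.245

n = 4, ΣX = 99, ΣY = 72, ΣX² = 2495, ΣY² = 1380, ΣXY = 1767
nΣXY − ΣXΣY = 7068 − 7128 = -60
nΣX² − (ΣX)² = 9980 − 9801 = 179; nΣY² − (ΣY)² = 5520 − 5184 = 336
r = -60 / √(179 × 336) = -60 / 245.2427 ≈ -0.245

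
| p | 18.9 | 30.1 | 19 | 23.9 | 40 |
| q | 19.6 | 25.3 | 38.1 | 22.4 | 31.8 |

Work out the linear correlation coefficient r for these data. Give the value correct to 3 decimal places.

n = 5, Σp = 131.9, Σq = 137.2, Σp² = 3795.43, Σq² = 3988.86, Σpq = 3663.23
nΣpq − ΣpΣq = 18316.15 − 18096.68 = 219.47
nΣp² − (Σp)² = 18977.15 − 17397.61 = 1579.54; nΣq² − (Σq)² = 19944.3 − 18823.84 = 1120.46
r = 219.47 / √(1579.54 × 1120.46) = 219.47 / 1330.3426 ≈ 0.165

0.165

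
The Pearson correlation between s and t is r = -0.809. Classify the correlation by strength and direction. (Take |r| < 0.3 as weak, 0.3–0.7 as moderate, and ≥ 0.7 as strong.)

r = -0.809 < 0 so the relationship is negative.
|r| = 0.809, which falls in the strong range.

strong negative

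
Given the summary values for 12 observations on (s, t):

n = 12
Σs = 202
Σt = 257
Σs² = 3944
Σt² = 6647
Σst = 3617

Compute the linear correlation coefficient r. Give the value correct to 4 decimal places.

-0.8997

r = (nΣst − ΣsΣt) / √[(nΣs² − (Σs)²)(nΣt² − (Σt)²)]
Numerator: 12×3617 − 202×257 = -8510
Denominator: √[(47328 − 40804)(79764 − 66049)] = √[6524 × 13715] = 9459.2103
r = -8510 / 9459.2103 ≈ -0.8997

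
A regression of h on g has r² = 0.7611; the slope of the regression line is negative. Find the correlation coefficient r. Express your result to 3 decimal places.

|r| = √0.7611 = 0.872
The association is negative, so r = −0.872.

-0.872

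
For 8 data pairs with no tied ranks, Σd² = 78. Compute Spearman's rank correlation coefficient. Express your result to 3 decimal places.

0.071

ρ = 1 − 6Σd² / [n(n²−1)] = 1 − 6×78 / (8×63)
  = 1 − 468/504 = 1 − 0.9286 ≈ 0.071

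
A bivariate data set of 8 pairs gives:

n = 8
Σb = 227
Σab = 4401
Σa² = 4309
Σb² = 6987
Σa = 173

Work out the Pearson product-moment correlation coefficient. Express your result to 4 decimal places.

-0.9122

r = (nΣab − ΣaΣb) / √[(nΣa² − (Σa)²)(nΣb² − (Σb)²)]
Numerator: 8×4401 − 173×227 = -4063
Denominator: √[(34472 − 29929)(55896 − 51529)] = √[4543 × 4367] = 4454.1308
r = -4063 / 4454.1308 ≈ -0.9122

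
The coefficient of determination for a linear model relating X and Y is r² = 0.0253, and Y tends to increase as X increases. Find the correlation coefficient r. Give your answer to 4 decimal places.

0.1591

|r| = √0.0253 = 0.1591
The association is positive, so r = 0.1591.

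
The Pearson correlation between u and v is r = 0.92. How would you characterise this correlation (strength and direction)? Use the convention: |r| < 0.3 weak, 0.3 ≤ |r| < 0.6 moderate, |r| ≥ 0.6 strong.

strong positive

r = 0.92 > 0 so the relationship is positive.
|r| = 0.92, which falls in the strong range.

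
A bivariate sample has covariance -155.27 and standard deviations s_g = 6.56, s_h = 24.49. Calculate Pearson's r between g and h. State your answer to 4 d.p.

-0.9665

r = Cov(g,h) / (s_g · s_h) = -155.27 / (6.56 × 24.49)
  = -155.27 / 160.6544 ≈ -0.9665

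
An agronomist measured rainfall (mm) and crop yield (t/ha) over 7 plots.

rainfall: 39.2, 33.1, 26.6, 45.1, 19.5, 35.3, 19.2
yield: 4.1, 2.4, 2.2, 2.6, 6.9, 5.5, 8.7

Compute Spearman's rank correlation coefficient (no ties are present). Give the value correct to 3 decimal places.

Rank rainfall: 6, 4, 3, 7, 2, 5, 1
Rank yield: 4, 2, 1, 3, 6, 5, 7
d = rank(rainfall) − rank(yield): 2, 2, 2, 4, -4, 0, -6; Σd² = 80
ρ = 1 − 6Σd² / [n(n²−1)] = 1 − 6×80 / (7×48) = 1 − 480/336 ≈ -0.429

-0.429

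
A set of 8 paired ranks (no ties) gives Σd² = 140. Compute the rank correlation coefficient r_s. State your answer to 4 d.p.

-0.6667

ρ = 1 − 6Σd² / [n(n²−1)] = 1 − 6×140 / (8×63)
  = 1 − 840/504 = 1 − 1.66667 ≈ -0.6667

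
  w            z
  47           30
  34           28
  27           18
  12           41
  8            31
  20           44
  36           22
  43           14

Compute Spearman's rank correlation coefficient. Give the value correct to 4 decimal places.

-0.5952

Rank w: 8, 5, 4, 2, 1, 3, 6, 7
Rank z: 5, 4, 2, 7, 6, 8, 3, 1
d = rank(w) − rank(z): 3, 1, 2, -5, -5, -5, 3, 6; Σd² = 134
ρ = 1 − 6Σd² / [n(n²−1)] = 1 − 6×134 / (8×63) = 1 − 804/504 ≈ -0.5952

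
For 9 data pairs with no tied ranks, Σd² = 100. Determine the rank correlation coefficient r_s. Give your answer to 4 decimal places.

0.1667

ρ = 1 − 6Σd² / [n(n²−1)] = 1 − 6×100 / (9×80)
  = 1 − 600/720 = 1 − 0.83333 ≈ 0.1667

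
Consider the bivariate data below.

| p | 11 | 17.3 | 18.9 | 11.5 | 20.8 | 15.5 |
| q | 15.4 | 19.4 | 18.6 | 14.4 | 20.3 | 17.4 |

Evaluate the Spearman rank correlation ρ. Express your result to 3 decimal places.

Rank p: 1, 4, 5, 2, 6, 3
Rank q: 2, 5, 4, 1, 6, 3
d = rank(p) − rank(q): -1, -1, 1, 1, 0, 0; Σd² = 4
ρ = 1 − 6Σd² / [n(n²−1)] = 1 − 6×4 / (6×35) = 1 − 24/210 ≈ 0.886

0.886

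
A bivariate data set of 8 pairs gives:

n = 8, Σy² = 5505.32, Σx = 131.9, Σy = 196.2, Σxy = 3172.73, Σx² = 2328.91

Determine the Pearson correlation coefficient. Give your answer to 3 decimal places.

-0.190

r = (nΣxy − ΣxΣy) / √[(nΣx² − (Σx)²)(nΣy² − (Σy)²)]
Numerator: 8×3172.73 − 131.9×196.2 = -496.94
Denominator: √[(18631.28 − 17397.61)(44042.56 − 38494.44)] = √[1233.67 × 5548.12] = 2616.2089
r = -496.94 / 2616.2089 ≈ -0.190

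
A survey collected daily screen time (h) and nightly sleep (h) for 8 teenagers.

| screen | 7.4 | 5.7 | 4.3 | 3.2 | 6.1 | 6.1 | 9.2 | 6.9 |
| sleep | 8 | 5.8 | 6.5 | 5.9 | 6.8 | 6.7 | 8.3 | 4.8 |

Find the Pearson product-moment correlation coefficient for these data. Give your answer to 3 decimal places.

n = 8, Σx = 48.9, Σy = 52.8, Σx² = 322.65, Σy² = 357.76, Σxy = 330.92
nΣxy − ΣxΣy = 2647.36 − 2581.92 = 65.44
nΣx² − (Σx)² = 2581.2 − 2391.21 = 189.99; nΣy² − (Σy)² = 2862.08 − 2787.84 = 74.24
r = 65.44 / √(189.99 × 74.24) = 65.44 / 118.7639 ≈ 0.551

0.551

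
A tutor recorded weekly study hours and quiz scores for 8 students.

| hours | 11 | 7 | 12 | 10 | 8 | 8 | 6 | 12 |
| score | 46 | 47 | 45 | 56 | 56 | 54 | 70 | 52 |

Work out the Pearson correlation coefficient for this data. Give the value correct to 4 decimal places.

n = 8, Σx = 74, Σy = 426, Σx² = 722, Σy² = 23142, Σxy = 3859
nΣxy − ΣxΣy = 30872 − 31524 = -652
nΣx² − (Σx)² = 5776 − 5476 = 300; nΣy² − (Σy)² = 185136 − 181476 = 3660
r = -652 / √(300 × 3660) = -652 / 1047.8550 ≈ -0.6222

-0.6222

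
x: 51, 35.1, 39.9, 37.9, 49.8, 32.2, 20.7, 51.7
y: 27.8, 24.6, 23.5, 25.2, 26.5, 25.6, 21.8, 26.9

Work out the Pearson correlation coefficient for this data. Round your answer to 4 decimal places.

n = 8, Σx = 318.3, Σy = 201.9, Σx² = 13479.69, Σy² = 5121.75, Σxy = 8160
nΣxy − ΣxΣy = 65280 − 64264.77 = 1015.23
nΣx² − (Σx)² = 107837.52 − 101314.89 = 6522.63; nΣy² − (Σy)² = 40974 − 40763.61 = 210.39
r = 1015.23 / √(6522.63 × 210.39) = 1015.23 / 1171.4504 ≈ 0.8666

0.8666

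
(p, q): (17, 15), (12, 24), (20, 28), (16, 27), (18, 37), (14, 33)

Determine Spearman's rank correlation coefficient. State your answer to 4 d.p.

Rank p: 4, 1, 6, 3, 5, 2
Rank q: 1, 2, 4, 3, 6, 5
d = rank(p) − rank(q): 3, -1, 2, 0, -1, -3; Σd² = 24
ρ = 1 − 6Σd² / [n(n²−1)] = 1 − 6×24 / (6×35) = 1 − 144/210 ≈ 0.3143

0.3143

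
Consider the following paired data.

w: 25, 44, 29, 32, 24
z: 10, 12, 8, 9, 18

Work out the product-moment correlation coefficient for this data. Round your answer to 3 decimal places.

n = 5, Σw = 154, Σz = 57, Σw² = 5002, Σz² = 713, Σwz = 1730
nΣwz − ΣwΣz = 8650 − 8778 = -128
nΣw² − (Σw)² = 25010 − 23716 = 1294; nΣz² − (Σz)² = 3565 − 3249 = 316
r = -128 / √(1294 × 316) = -128 / 639.4560 ≈ -0.200

-0.200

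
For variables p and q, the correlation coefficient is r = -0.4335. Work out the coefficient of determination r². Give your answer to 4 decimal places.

r² = (-0.4335)² = 0.1879

0.1879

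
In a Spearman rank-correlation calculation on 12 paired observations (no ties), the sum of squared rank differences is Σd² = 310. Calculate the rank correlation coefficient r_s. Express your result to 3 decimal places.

ρ = 1 − 6Σd² / [n(n²−1)] = 1 − 6×310 / (12×143)
  = 1 − 1860/1716 = 1 − 1.0839 ≈ -0.084

-0.084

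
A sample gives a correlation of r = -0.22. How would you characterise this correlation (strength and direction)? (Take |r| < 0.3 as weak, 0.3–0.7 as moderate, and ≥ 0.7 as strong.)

r = -0.22 < 0 so the relationship is negative.
|r| = 0.22, which falls in the weak range.

weak negative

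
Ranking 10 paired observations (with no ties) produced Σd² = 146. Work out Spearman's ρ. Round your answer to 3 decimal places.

ρ = 1 − 6Σd² / [n(n²−1)] = 1 − 6×146 / (10×99)
  = 1 − 876/990 = 1 − 0.8848 ≈ 0.115

0.115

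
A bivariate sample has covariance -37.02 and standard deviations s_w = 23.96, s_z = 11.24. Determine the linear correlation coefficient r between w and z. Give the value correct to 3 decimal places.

r = Cov(w,z) / (s_w · s_z) = -37.02 / (23.96 × 11.24)
  = -37.02 / 269.3104 ≈ -0.137

-0.137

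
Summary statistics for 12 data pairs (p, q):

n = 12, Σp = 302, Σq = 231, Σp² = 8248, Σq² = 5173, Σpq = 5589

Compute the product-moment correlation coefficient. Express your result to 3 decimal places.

r = (nΣpq − ΣpΣq) / √[(nΣp² − (Σp)²)(nΣq² − (Σq)²)]
Numerator: 12×5589 − 302×231 = -2694
Denominator: √[(98976 − 91204)(62076 − 53361)] = √[7772 × 8715] = 8230.0049
r = -2694 / 8230.0049 ≈ -0.327

-0.327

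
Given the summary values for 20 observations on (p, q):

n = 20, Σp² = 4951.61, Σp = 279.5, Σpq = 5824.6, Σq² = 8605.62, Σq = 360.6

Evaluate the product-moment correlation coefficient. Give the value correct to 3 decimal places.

r = (nΣpq − ΣpΣq) / √[(nΣp² − (Σp)²)(nΣq² − (Σq)²)]
Numerator: 20×5824.6 − 279.5×360.6 = 15704.3
Denominator: √[(99032.2 − 78120.25)(172112.4 − 130032.36)] = √[20911.95 × 42080.04] = 29664.3842
r = 15704.3 / 29664.3842 ≈ 0.529

0.529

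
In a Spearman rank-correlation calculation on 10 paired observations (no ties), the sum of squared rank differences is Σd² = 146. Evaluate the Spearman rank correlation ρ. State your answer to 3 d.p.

ρ = 1 − 6Σd² / [n(n²−1)] = 1 − 6×146 / (10×99)
  = 1 − 876/990 = 1 − 0.8848 ≈ 0.115

0.115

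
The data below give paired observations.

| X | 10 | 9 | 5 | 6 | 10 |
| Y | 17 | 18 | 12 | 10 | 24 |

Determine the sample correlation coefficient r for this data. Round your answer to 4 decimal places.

0.8535

n = 5, ΣX = 40, ΣY = 81, ΣX² = 342, ΣY² = 1433, ΣXY = 692
nΣXY − ΣXΣY = 3460 − 3240 = 220
nΣX² − (ΣX)² = 1710 − 1600 = 110; nΣY² − (ΣY)² = 7165 − 6561 = 604
r = 220 / √(110 × 604) = 220 / 257.7596 ≈ 0.8535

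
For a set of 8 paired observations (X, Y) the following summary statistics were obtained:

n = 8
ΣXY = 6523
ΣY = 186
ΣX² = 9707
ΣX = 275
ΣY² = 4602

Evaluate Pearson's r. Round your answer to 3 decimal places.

r = (nΣXY − ΣXΣY) / √[(nΣX² − (ΣX)²)(nΣY² − (ΣY)²)]
Numerator: 8×6523 − 275×186 = 1034
Denominator: √[(77656 − 75625)(36816 − 34596)] = √[2031 × 2220] = 2123.3982
r = 1034 / 2123.3982 ≈ 0.487

0.487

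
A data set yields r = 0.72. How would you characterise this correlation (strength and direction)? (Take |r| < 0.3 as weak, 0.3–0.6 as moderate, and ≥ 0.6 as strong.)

strong positive

r = 0.72 > 0 so the relationship is positive.
|r| = 0.72, which falls in the strong range.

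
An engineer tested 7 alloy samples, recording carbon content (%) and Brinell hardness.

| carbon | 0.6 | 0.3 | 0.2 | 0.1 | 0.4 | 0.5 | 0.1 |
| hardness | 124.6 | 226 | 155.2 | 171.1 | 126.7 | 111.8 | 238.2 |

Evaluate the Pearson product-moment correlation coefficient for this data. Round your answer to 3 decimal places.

-0.705

n = 7, Σx = 2.2, Σy = 1153.6, Σx² = 0.92, Σy² = 205254.78, Σxy = 321.11
nΣxy − ΣxΣy = 2247.77 − 2537.92 = -290.15
nΣx² − (Σx)² = 6.44 − 4.84 = 1.6; nΣy² − (Σy)² = 1436783.46 − 1330792.96 = 105990.5
r = -290.15 / √(1.6 × 105990.5) = -290.15 / 411.8068 ≈ -0.705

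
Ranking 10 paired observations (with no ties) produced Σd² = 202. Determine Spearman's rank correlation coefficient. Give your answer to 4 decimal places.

-0.2242

ρ = 1 − 6Σd² / [n(n²−1)] = 1 − 6×202 / (10×99)
  = 1 − 1212/990 = 1 − 1.22424 ≈ -0.2242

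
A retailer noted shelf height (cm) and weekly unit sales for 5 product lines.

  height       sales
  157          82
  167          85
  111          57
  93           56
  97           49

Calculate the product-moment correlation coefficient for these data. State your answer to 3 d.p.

n = 5, Σx = 625, Σy = 329, Σx² = 82917, Σy² = 22735, Σxy = 43357
nΣxy − ΣxΣy = 216785 − 205625 = 11160
nΣx² − (Σx)² = 414585 − 390625 = 23960; nΣy² − (Σy)² = 113675 − 108241 = 5434
r = 11160 / √(23960 × 5434) = 11160 / 11410.4619 ≈ 0.978

0.978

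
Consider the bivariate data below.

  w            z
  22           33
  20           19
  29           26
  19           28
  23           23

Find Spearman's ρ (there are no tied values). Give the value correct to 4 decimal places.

Rank w: 3, 2, 5, 1, 4
Rank z: 5, 1, 3, 4, 2
d = rank(w) − rank(z): -2, 1, 2, -3, 2; Σd² = 22
ρ = 1 − 6Σd² / [n(n²−1)] = 1 − 6×22 / (5×24) = 1 − 132/120 ≈ -0.1000

-0.1000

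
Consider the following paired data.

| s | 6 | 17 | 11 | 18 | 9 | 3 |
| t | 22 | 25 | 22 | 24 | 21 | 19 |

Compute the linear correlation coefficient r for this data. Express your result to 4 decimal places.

0.9167

n = 6, Σs = 64, Σt = 133, Σs² = 860, Σt² = 2971, Σst = 1477
nΣst − ΣsΣt = 8862 − 8512 = 350
nΣs² − (Σs)² = 5160 − 4096 = 1064; nΣt² − (Σt)² = 17826 − 17689 = 137
r = 350 / √(1064 × 137) = 350 / 381.7958 ≈ 0.9167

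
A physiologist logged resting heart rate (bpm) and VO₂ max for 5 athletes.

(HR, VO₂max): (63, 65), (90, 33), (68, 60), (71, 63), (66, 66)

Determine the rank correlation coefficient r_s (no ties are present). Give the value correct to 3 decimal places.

Rank HR: 1, 5, 3, 4, 2
Rank VO₂max: 4, 1, 2, 3, 5
d = rank(HR) − rank(VO₂max): -3, 4, 1, 1, -3; Σd² = 36
ρ = 1 − 6Σd² / [n(n²−1)] = 1 − 6×36 / (5×24) = 1 − 216/120 ≈ -0.800

-0.800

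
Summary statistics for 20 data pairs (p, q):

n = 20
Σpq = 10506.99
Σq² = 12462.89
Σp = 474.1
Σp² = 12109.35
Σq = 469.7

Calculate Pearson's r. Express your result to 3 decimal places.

r = (nΣpq − ΣpΣq) / √[(nΣp² − (Σp)²)(nΣq² − (Σq)²)]
Numerator: 20×10506.99 − 474.1×469.7 = -12544.97
Denominator: √[(242187 − 224770.81)(249257.8 − 220618.09)] = √[17416.19 × 28639.71] = 22333.7106
r = -12544.97 / 22333.7106 ≈ -0.562

-0.562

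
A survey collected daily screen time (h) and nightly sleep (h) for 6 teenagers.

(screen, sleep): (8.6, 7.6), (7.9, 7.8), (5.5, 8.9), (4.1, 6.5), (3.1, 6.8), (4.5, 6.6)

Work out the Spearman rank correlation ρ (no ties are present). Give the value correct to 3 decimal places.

Rank screen: 6, 5, 4, 2, 1, 3
Rank sleep: 4, 5, 6, 1, 3, 2
d = rank(screen) − rank(sleep): 2, 0, -2, 1, -2, 1; Σd² = 14
ρ = 1 − 6Σd² / [n(n²−1)] = 1 − 6×14 / (6×35) = 1 − 84/210 ≈ 0.600

0.600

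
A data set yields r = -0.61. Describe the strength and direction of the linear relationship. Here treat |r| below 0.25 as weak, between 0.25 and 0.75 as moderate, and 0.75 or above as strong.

moderate negative

r = -0.61 < 0 so the relationship is negative.
|r| = 0.61, which falls in the moderate range.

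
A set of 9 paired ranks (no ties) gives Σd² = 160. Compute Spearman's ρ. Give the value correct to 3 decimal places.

ρ = 1 − 6Σd² / [n(n²−1)] = 1 − 6×160 / (9×80)
  = 1 − 960/720 = 1 − 1.3333 ≈ -0.333

-0.333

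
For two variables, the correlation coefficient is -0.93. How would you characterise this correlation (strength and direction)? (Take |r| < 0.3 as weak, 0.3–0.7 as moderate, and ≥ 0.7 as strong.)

r = -0.93 < 0 so the relationship is negative.
|r| = 0.93, which falls in the strong range.

strong negative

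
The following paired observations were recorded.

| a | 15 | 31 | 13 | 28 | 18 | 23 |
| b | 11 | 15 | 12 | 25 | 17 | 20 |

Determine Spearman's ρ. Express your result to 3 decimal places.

Rank a: 2, 6, 1, 5, 3, 4
Rank b: 1, 3, 2, 6, 4, 5
d = rank(a) − rank(b): 1, 3, -1, -1, -1, -1; Σd² = 14
ρ = 1 − 6Σd² / [n(n²−1)] = 1 − 6×14 / (6×35) = 1 − 84/210 ≈ 0.600

0.600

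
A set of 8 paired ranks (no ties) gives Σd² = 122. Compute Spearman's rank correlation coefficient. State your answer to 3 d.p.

ρ = 1 − 6Σd² / [n(n²−1)] = 1 − 6×122 / (8×63)
  = 1 − 732/504 = 1 − 1.4524 ≈ -0.452

-0.452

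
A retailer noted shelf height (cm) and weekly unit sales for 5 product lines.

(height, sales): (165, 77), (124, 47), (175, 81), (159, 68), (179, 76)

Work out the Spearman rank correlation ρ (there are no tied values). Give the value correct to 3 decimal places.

0.700

Rank height: 3, 1, 4, 2, 5
Rank sales: 4, 1, 5, 2, 3
d = rank(height) − rank(sales): -1, 0, -1, 0, 2; Σd² = 6
ρ = 1 − 6Σd² / [n(n²−1)] = 1 − 6×6 / (5×24) = 1 − 36/120 ≈ 0.700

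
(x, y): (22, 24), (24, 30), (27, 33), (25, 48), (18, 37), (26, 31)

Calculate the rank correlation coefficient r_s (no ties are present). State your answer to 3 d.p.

Rank x: 2, 3, 6, 4, 1, 5
Rank y: 1, 2, 4, 6, 5, 3
d = rank(x) − rank(y): 1, 1, 2, -2, -4, 2; Σd² = 30
ρ = 1 − 6Σd² / [n(n²−1)] = 1 − 6×30 / (6×35) = 1 − 180/210 ≈ 0.143

0.143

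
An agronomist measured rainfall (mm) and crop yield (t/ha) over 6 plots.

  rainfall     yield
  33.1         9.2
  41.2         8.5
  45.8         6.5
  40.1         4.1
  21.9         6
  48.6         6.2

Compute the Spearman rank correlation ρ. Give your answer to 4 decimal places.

0.0857

Rank rainfall: 2, 4, 5, 3, 1, 6
Rank yield: 6, 5, 4, 1, 2, 3
d = rank(rainfall) − rank(yield): -4, -1, 1, 2, -1, 3; Σd² = 32
ρ = 1 − 6Σd² / [n(n²−1)] = 1 − 6×32 / (6×35) = 1 − 192/210 ≈ 0.0857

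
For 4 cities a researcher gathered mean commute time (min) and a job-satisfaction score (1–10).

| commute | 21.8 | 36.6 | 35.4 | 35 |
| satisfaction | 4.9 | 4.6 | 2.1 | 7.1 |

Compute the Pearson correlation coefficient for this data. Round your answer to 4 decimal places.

n = 4, Σx = 128.8, Σy = 18.7, Σx² = 4292.96, Σy² = 99.99, Σxy = 598.02
nΣxy − ΣxΣy = 2392.08 − 2408.56 = -16.48
nΣx² − (Σx)² = 17171.84 − 16589.44 = 582.4; nΣy² − (Σy)² = 399.96 − 349.69 = 50.27
r = -16.48 / √(582.4 × 50.27) = -16.48 / 171.1060 ≈ -0.0963

-0.0963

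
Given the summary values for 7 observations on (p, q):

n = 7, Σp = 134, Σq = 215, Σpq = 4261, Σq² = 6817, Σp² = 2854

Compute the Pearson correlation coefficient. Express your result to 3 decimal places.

0.585

r = (nΣpq − ΣpΣq) / √[(nΣp² − (Σp)²)(nΣq² − (Σq)²)]
Numerator: 7×4261 − 134×215 = 1017
Denominator: √[(19978 − 17956)(47719 − 46225)] = √[2022 × 1494] = 1738.0644
r = 1017 / 1738.0644 ≈ 0.585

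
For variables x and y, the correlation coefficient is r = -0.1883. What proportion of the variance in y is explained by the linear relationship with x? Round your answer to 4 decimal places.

0.0355

r² = (-0.1883)² = 0.0355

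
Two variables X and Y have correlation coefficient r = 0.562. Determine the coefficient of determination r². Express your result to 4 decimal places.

0.3158

r² = (0.562)² = 0.3158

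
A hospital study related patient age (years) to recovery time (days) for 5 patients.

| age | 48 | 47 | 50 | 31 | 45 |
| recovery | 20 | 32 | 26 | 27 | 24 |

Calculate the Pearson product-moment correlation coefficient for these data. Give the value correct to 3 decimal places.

n = 5, Σx = 221, Σy = 129, Σx² = 9999, Σy² = 3405, Σxy = 5681
nΣxy − ΣxΣy = 28405 − 28509 = -104
nΣx² − (Σx)² = 49995 − 48841 = 1154; nΣy² − (Σy)² = 17025 − 16641 = 384
r = -104 / √(1154 × 384) = -104 / 665.6846 ≈ -0.156

-0.156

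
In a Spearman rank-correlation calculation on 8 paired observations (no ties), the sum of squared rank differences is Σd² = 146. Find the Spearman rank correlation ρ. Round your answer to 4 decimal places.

-0.7381

ρ = 1 − 6Σd² / [n(n²−1)] = 1 − 6×146 / (8×63)
  = 1 − 876/504 = 1 − 1.73810 ≈ -0.7381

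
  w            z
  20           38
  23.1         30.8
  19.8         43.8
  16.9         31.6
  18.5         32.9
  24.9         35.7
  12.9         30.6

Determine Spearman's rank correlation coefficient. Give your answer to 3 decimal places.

0.429

Rank w: 5, 6, 4, 2, 3, 7, 1
Rank z: 6, 2, 7, 3, 4, 5, 1
d = rank(w) − rank(z): -1, 4, -3, -1, -1, 2, 0; Σd² = 32
ρ = 1 − 6Σd² / [n(n²−1)] = 1 − 6×32 / (7×48) = 1 − 192/336 ≈ 0.429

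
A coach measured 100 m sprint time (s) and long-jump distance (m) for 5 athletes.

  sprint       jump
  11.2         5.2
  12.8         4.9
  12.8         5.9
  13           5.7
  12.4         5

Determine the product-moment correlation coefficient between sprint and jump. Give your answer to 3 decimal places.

n = 5, Σx = 62.2, Σy = 26.7, Σx² = 775.88, Σy² = 143.35, Σxy = 332.58
nΣxy − ΣxΣy = 1662.9 − 1660.74 = 2.16
nΣx² − (Σx)² = 3879.4 − 3868.84 = 10.56; nΣy² − (Σy)² = 716.75 − 712.89 = 3.86
r = 2.16 / √(10.56 × 3.86) = 2.16 / 6.3845 ≈ 0.338

0.338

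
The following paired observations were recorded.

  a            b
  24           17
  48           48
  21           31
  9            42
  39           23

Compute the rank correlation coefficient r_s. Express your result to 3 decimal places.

Rank a: 3, 5, 2, 1, 4
Rank b: 1, 5, 3, 4, 2
d = rank(a) − rank(b): 2, 0, -1, -3, 2; Σd² = 18
ρ = 1 − 6Σd² / [n(n²−1)] = 1 − 6×18 / (5×24) = 1 − 108/120 ≈ 0.100

0.100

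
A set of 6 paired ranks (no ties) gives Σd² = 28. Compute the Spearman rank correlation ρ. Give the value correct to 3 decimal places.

ρ = 1 − 6Σd² / [n(n²−1)] = 1 − 6×28 / (6×35)
  = 1 − 168/210 = 1 − 0.8000 ≈ 0.200

0.200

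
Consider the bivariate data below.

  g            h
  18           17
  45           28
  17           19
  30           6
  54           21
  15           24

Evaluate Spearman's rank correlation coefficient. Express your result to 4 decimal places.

Rank g: 3, 5, 2, 4, 6, 1
Rank h: 2, 6, 3, 1, 4, 5
d = rank(g) − rank(h): 1, -1, -1, 3, 2, -4; Σd² = 32
ρ = 1 − 6Σd² / [n(n²−1)] = 1 − 6×32 / (6×35) = 1 − 192/210 ≈ 0.0857

0.0857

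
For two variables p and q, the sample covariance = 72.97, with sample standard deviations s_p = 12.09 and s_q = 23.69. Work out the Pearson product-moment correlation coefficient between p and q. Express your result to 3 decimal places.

r = Cov(p,q) / (s_p · s_q) = 72.97 / (12.09 × 23.69)
  = 72.97 / 286.4121 ≈ 0.255

0.255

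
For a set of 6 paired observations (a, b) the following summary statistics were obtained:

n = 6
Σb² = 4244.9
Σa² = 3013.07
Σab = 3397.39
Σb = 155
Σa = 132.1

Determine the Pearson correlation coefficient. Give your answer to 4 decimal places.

-0.0957

r = (nΣab − ΣaΣb) / √[(nΣa² − (Σa)²)(nΣb² − (Σb)²)]
Numerator: 6×3397.39 − 132.1×155 = -91.16
Denominator: √[(18078.42 − 17450.41)(25469.4 − 24025)] = √[628.01 × 1444.4] = 952.4167
r = -91.16 / 952.4167 ≈ -0.0957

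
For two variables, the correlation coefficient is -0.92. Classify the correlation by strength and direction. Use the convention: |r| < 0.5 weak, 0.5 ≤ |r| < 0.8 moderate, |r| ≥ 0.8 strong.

strong negative

r = -0.92 < 0 so the relationship is negative.
|r| = 0.92, which falls in the strong range.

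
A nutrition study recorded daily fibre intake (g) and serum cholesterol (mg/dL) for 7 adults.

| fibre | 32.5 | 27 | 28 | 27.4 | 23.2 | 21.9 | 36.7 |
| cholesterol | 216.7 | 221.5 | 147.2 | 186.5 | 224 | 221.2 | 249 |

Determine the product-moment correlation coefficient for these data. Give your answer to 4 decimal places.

n = 7, Σx = 196.7, Σy = 1466.1, Σx² = 5684.75, Σy² = 313577.67, Σxy = 41434.33
nΣxy − ΣxΣy = 290040.31 − 288381.87 = 1658.44
nΣx² − (Σx)² = 39793.25 − 38690.89 = 1102.36; nΣy² − (Σy)² = 2195043.69 − 2149449.21 = 45594.48
r = 1658.44 / √(1102.36 × 45594.48) = 1658.44 / 7089.5367 ≈ 0.2339

0.2339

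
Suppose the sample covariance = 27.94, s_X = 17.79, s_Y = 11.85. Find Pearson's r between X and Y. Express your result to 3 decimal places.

0.133

r = Cov(X,Y) / (s_X · s_Y) = 27.94 / (17.79 × 11.85)
  = 27.94 / 210.8115 ≈ 0.133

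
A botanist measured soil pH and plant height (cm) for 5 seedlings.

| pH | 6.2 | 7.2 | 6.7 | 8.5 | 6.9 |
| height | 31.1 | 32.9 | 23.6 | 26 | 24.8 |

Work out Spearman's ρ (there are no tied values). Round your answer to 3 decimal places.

0.200

Rank pH: 1, 4, 2, 5, 3
Rank height: 4, 5, 1, 3, 2
d = rank(pH) − rank(height): -3, -1, 1, 2, 1; Σd² = 16
ρ = 1 − 6Σd² / [n(n²−1)] = 1 − 6×16 / (5×24) = 1 − 96/120 ≈ 0.200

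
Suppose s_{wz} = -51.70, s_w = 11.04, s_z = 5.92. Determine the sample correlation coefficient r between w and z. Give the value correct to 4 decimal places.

r = Cov(w,z) / (s_w · s_z) = -51.70 / (11.04 × 5.92)
  = -51.70 / 65.3568 ≈ -0.7910

-0.7910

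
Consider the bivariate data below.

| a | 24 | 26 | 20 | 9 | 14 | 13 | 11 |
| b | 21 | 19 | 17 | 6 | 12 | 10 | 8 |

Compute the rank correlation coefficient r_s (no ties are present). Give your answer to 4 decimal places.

0.9643

Rank a: 6, 7, 5, 1, 4, 3, 2
Rank b: 7, 6, 5, 1, 4, 3, 2
d = rank(a) − rank(b): -1, 1, 0, 0, 0, 0, 0; Σd² = 2
ρ = 1 − 6Σd² / [n(n²−1)] = 1 − 6×2 / (7×48) = 1 − 12/336 ≈ 0.9643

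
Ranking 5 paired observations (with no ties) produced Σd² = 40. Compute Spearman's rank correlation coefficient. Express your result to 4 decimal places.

-1.0000

ρ = 1 − 6Σd² / [n(n²−1)] = 1 − 6×40 / (5×24)
  = 1 − 240/120 = 1 − 2.00000 ≈ -1.0000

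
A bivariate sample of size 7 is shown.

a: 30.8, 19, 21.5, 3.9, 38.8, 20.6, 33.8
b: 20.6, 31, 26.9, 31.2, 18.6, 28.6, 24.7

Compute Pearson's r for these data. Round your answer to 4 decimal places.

n = 7, Σa = 168.4, Σb = 181.6, Σa² = 4859.34, Σb² = 4856.42, Σab = 4069.21
nΣab − ΣaΣb = 28484.47 − 30581.44 = -2096.97
nΣa² − (Σa)² = 34015.38 − 28358.56 = 5656.82; nΣb² − (Σb)² = 33994.94 − 32978.56 = 1016.38
r = -2096.97 / √(5656.82 × 1016.38) = -2096.97 / 2397.8071 ≈ -0.8745

-0.8745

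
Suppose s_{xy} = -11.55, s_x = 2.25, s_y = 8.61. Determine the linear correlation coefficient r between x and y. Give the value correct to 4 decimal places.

-0.5962

r = Cov(x,y) / (s_x · s_y) = -11.55 / (2.25 × 8.61)
  = -11.55 / 19.3725 ≈ -0.5962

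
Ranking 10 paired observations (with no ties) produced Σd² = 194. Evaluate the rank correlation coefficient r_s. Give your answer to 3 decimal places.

ρ = 1 − 6Σd² / [n(n²−1)] = 1 − 6×194 / (10×99)
  = 1 − 1164/990 = 1 − 1.1758 ≈ -0.176

-0.176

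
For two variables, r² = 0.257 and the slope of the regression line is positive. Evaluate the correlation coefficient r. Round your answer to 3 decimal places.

0.507

|r| = √0.257 = 0.507
The association is positive, so r = 0.507.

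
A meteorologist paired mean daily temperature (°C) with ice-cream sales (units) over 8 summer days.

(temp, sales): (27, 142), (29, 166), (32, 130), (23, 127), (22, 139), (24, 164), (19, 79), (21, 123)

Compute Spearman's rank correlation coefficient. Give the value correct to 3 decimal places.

0.690

Rank temp: 6, 7, 8, 4, 3, 5, 1, 2
Rank sales: 6, 8, 4, 3, 5, 7, 1, 2
d = rank(temp) − rank(sales): 0, -1, 4, 1, -2, -2, 0, 0; Σd² = 26
ρ = 1 − 6Σd² / [n(n²−1)] = 1 − 6×26 / (8×63) = 1 − 156/504 ≈ 0.690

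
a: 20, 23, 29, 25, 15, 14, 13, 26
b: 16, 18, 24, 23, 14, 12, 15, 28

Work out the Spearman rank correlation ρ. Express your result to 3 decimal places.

0.905

Rank a: 4, 5, 8, 6, 3, 2, 1, 7
Rank b: 4, 5, 7, 6, 2, 1, 3, 8
d = rank(a) − rank(b): 0, 0, 1, 0, 1, 1, -2, -1; Σd² = 8
ρ = 1 − 6Σd² / [n(n²−1)] = 1 − 6×8 / (8×63) = 1 − 48/504 ≈ 0.905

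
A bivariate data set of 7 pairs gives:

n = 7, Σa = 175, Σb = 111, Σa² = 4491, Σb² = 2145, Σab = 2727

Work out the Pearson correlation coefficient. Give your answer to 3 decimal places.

-0.227

r = (nΣab − ΣaΣb) / √[(nΣa² − (Σa)²)(nΣb² − (Σb)²)]
Numerator: 7×2727 − 175×111 = -336
Denominator: √[(31437 − 30625)(15015 − 12321)] = √[812 × 2694] = 1479.0294
r = -336 / 1479.0294 ≈ -0.227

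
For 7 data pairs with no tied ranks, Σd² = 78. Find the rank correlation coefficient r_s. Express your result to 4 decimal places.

-0.3929

ρ = 1 − 6Σd² / [n(n²−1)] = 1 − 6×78 / (7×48)
  = 1 − 468/336 = 1 − 1.39286 ≈ -0.3929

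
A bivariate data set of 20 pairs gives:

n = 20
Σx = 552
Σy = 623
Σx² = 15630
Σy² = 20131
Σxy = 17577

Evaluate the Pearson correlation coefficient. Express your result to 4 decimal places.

r = (nΣxy − ΣxΣy) / √[(nΣx² − (Σx)²)(nΣy² − (Σy)²)]
Numerator: 20×17577 − 552×623 = 7644
Denominator: √[(312600 − 304704)(402620 − 388129)] = √[7896 × 14491] = 10696.7722
r = 7644 / 10696.7722 ≈ 0.7146

0.7146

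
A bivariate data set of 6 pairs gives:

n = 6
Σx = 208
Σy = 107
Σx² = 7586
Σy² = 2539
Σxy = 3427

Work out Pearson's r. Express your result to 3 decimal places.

-0.580

r = (nΣxy − ΣxΣy) / √[(nΣx² − (Σx)²)(nΣy² − (Σy)²)]
Numerator: 6×3427 − 208×107 = -1694
Denominator: √[(45516 − 43264)(15234 − 11449)] = √[2252 × 3785] = 2919.5582
r = -1694 / 2919.5582 ≈ -0.580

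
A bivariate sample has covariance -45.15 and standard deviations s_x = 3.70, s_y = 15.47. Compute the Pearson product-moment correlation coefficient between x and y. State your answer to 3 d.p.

-0.789

r = Cov(x,y) / (s_x · s_y) = -45.15 / (3.70 × 15.47)
  = -45.15 / 57.2390 ≈ -0.789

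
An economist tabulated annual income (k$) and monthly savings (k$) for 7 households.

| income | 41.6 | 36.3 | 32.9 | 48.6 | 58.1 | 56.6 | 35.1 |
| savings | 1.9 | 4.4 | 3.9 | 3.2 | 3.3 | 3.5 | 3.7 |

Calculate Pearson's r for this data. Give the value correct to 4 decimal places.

n = 7, Σx = 309.2, Σy = 23.9, Σx² = 14303.8, Σy² = 85.25, Σxy = 1042.29
nΣxy − ΣxΣy = 7296.03 − 7389.88 = -93.85
nΣx² − (Σx)² = 100126.6 − 95604.64 = 4521.96; nΣy² − (Σy)² = 596.75 − 571.21 = 25.54
r = -93.85 / √(4521.96 × 25.54) = -93.85 / 339.8395 ≈ -0.2762

-0.2762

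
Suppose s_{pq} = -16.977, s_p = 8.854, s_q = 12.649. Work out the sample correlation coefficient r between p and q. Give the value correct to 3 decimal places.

r = Cov(p,q) / (s_p · s_q) = -16.977 / (8.854 × 12.649)
  = -16.977 / 111.9942 ≈ -0.152

-0.152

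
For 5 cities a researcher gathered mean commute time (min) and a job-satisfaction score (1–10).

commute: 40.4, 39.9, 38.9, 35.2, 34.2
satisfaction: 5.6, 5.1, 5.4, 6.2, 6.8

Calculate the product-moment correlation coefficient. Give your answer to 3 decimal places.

-0.917

n = 5, Σx = 188.6, Σy = 29.1, Σx² = 7146.06, Σy² = 171.21, Σxy = 1090.59
nΣxy − ΣxΣy = 5452.95 − 5488.26 = -35.31
nΣx² − (Σx)² = 35730.3 − 35569.96 = 160.34; nΣy² − (Σy)² = 856.05 − 846.81 = 9.24
r = -35.31 / √(160.34 × 9.24) = -35.31 / 38.4908 ≈ -0.917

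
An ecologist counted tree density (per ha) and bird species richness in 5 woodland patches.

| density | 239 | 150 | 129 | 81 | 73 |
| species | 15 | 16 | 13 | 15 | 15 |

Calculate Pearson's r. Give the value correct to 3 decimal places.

n = 5, Σx = 672, Σy = 74, Σx² = 108152, Σy² = 1100, Σxy = 9972
nΣxy − ΣxΣy = 49860 − 49728 = 132
nΣx² − (Σx)² = 540760 − 451584 = 89176; nΣy² − (Σy)² = 5500 − 5476 = 24
r = 132 / √(89176 × 24) = 132 / 1462.9504 ≈ 0.090

0.090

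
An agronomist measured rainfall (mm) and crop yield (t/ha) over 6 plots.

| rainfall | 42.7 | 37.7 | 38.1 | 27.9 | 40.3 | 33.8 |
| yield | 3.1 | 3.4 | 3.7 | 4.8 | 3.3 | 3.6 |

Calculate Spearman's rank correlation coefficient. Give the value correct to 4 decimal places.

-0.8286

Rank rainfall: 6, 3, 4, 1, 5, 2
Rank yield: 1, 3, 5, 6, 2, 4
d = rank(rainfall) − rank(yield): 5, 0, -1, -5, 3, -2; Σd² = 64
ρ = 1 − 6Σd² / [n(n²−1)] = 1 − 6×64 / (6×35) = 1 − 384/210 ≈ -0.8286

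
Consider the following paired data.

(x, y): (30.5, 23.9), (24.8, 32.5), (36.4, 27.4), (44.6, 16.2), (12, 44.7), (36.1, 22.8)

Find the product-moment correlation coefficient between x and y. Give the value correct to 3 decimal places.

-0.961

n = 6, Σx = 184.4, Σy = 167.5, Σx² = 6306.62, Σy² = 5158.59, Σxy = 4614.31
nΣxy − ΣxΣy = 27685.86 − 30887 = -3201.14
nΣx² − (Σx)² = 37839.72 − 34003.36 = 3836.36; nΣy² − (Σy)² = 30951.54 − 28056.25 = 2895.29
r = -3201.14 / √(3836.36 × 2895.29) = -3201.14 / 3332.7728 ≈ -0.961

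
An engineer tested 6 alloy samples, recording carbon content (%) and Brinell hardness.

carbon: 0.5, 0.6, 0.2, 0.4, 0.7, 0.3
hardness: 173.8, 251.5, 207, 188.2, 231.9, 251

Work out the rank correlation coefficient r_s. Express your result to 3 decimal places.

Rank carbon: 4, 5, 1, 3, 6, 2
Rank hardness: 1, 6, 3, 2, 4, 5
d = rank(carbon) − rank(hardness): 3, -1, -2, 1, 2, -3; Σd² = 28
ρ = 1 − 6Σd² / [n(n²−1)] = 1 − 6×28 / (6×35) = 1 − 168/210 ≈ 0.200

0.200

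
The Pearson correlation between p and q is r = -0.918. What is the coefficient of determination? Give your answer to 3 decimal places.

r² = (-0.918)² = 0.843

0.843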